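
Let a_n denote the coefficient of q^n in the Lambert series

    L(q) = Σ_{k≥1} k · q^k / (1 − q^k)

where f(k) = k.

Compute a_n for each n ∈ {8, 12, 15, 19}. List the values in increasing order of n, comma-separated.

n=8: 8·1 4·2 2·4 1·8  f→[8+4+2+1]=15
q^12  k|12↦f(k): 12:12 6:6 4:4 3:3 2:2 1:1  a_12=28
d|15:{1,3,5,15}  Σf=1+3+5+15=24
d|19:{1,19}  Σf=1+19=20

15, 28, 24, 20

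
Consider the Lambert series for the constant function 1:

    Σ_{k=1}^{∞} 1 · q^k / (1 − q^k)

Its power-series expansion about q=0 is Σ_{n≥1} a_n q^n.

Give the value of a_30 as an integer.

[q^30] f(1)=1,f(2)=1,f(3)=1,f(5)=1,f(6)=1,f(10)=1,f(15)=1,f(30)=1 ⇒ 8

a_30 = 8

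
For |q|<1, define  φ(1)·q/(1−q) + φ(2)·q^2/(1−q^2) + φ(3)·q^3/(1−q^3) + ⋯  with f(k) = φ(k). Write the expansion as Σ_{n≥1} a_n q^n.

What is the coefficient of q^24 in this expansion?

d|24:{1,2,3,4,6,8,12,24}  Σφ=1+1+2+2+2+4+4+8=24

a_24 = 24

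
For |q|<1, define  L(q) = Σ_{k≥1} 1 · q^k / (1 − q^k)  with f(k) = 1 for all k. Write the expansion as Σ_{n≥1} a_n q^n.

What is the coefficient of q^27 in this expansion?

q^27  k|27↦f(k): 27:1 9:1 3:1 1:1  a_27=4

a_27 = 4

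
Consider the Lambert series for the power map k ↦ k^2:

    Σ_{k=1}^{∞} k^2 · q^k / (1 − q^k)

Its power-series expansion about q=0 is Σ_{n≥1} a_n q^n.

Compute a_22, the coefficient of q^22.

a_22 = 610

n=22: 1·22 2·11 11·2 22·1  f→[1+4+121+484]=610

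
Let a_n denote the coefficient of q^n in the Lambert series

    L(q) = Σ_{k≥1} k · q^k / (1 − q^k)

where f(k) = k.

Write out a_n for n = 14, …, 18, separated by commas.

d|14:{14,7,2,1}  Σf=14+7+2+1=24
n=15: 1·15 3·5 5·3 15·1  f→[1+3+5+15]=24
q^16  k|16↦f(k): 1:1 2:2 4:4 8:8 16:16  a_16=31
q^17  k|17↦f(k): 17:17 1:1  a_17=18
d|18:{18,9,6,3,2,1}  Σf=18+9+6+3+2+1=39

24, 24, 31, 18, 39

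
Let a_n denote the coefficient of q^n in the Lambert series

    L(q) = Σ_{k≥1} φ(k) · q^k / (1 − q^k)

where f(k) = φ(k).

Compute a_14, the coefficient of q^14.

n=14: 1·14 2·7 7·2 14·1  φ→[1+1+6+6]=14

a_14 = 14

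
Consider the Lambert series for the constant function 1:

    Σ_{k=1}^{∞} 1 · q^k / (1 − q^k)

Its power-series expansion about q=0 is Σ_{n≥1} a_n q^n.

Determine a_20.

a_20 = 6

q^20  k|20↦f(k): 1:1 2:1 4:1 5:1 10:1 20:1  a_20=6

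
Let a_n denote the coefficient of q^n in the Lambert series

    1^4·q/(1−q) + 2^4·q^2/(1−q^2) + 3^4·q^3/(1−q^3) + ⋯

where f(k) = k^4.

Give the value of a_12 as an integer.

d|12:{1,2,3,4,6,12}  Σf=1+16+81+256+1296+20736=22386

a_12 = 22386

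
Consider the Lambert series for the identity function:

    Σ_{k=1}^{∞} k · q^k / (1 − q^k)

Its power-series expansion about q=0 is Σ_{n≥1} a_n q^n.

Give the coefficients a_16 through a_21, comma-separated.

31, 18, 39, 20, 42, 32

d|16:{16,8,4,2,1}  Σf=16+8+4+2+1=31
d|17:{1,17}  Σf=1+17=18
q^18  k|18↦f(k): 18:18 9:9 6:6 3:3 2:2 1:1  a_18=39
n=19: 1·19 19·1  f→[1+19]=20
q^20  k|20↦f(k): 20:20 10:10 5:5 4:4 2:2 1:1  a_20=42
q^21  k|21↦f(k): 1:1 3:3 7:7 21:21  a_21=32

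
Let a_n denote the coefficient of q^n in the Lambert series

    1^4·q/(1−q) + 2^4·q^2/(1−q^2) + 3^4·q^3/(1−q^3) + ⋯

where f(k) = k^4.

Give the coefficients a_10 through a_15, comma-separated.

10642, 14642, 22386, 28562, 40834, 51332

n=10: 10·1 5·2 2·5 1·10  f→[10000+625+16+1]=10642
[q^11] f(11)=14641,f(1)=1 ⇒ 14642
[q^12] f(1)=1,f(2)=16,f(3)=81,f(4)=256,f(6)=1296,f(12)=20736 ⇒ 22386
d|13:{13,1}  Σf=28561+1=28562
[q^14] f(1)=1,f(2)=16,f(7)=2401,f(14)=38416 ⇒ 40834
[q^15] f(1)=1,f(3)=81,f(5)=625,f(15)=50625 ⇒ 51332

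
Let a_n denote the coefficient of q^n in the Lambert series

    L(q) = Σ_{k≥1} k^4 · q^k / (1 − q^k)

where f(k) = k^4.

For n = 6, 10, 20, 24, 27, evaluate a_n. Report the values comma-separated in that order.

1394, 10642, 170898, 358258, 538084

d|6:{1,2,3,6}  Σf=1+16+81+1296=1394
[q^10] f(10)=10000,f(5)=625,f(2)=16,f(1)=1 ⇒ 10642
q^20  k|20↦f(k): 20:160000 10:10000 5:625 4:256 2:16 1:1  a_20=170898
q^24  k|24↦f(k): 1:1 2:16 3:81 4:256 6:1296 8:4096 12:20736 24:331776  a_24=358258
[q^27] f(27)=531441,f(9)=6561,f(3)=81,f(1)=1 ⇒ 538084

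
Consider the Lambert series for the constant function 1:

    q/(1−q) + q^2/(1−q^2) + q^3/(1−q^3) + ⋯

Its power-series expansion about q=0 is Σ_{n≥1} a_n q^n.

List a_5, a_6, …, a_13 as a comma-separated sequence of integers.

2, 4, 2, 4, 3, 4, 2, 6, 2

[q^5] f(1)=1,f(5)=1 ⇒ 2
q^6  k|6↦f(k): 6:1 3:1 2:1 1:1  a_6=4
n=7: 7·1 1·7  f→[1+1]=2
q^8  k|8↦f(k): 1:1 2:1 4:1 8:1  a_8=4
n=9: 1·9 3·3 9·1  f→[1+1+1]=3
d|10:{1,2,5,10}  Σf=1+1+1+1=4
n=11: 1·11 11·1  f→[1+1]=2
q^12  k|12↦f(k): 12:1 6:1 4:1 3:1 2:1 1:1  a_12=6
[q^13] f(13)=1,f(1)=1 ⇒ 2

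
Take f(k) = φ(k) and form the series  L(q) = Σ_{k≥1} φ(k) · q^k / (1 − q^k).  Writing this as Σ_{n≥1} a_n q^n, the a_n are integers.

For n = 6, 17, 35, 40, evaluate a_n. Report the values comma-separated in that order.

[q^6] φ(6)=2,φ(3)=2,φ(2)=1,φ(1)=1 ⇒ 6
[q^17] φ(17)=16,φ(1)=1 ⇒ 17
n=35: 1·35 5·7 7·5 35·1  φ→[1+4+6+24]=35
[q^40] φ(1)=1,φ(2)=1,φ(4)=2,φ(5)=4,φ(8)=4,φ(10)=4,φ(20)=8,φ(40)=16 ⇒ 40

6, 17, 35, 40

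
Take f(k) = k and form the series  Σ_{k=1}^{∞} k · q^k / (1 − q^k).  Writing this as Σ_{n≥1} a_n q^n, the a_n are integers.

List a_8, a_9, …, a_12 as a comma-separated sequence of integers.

15, 13, 18, 12, 28

[q^8] f(1)=1,f(2)=2,f(4)=4,f(8)=8 ⇒ 15
[q^9] f(1)=1,f(3)=3,f(9)=9 ⇒ 13
[q^10] f(1)=1,f(2)=2,f(5)=5,f(10)=10 ⇒ 18
n=11: 11·1 1·11  f→[11+1]=12
q^12  k|12↦f(k): 12:12 6:6 4:4 3:3 2:2 1:1  a_12=28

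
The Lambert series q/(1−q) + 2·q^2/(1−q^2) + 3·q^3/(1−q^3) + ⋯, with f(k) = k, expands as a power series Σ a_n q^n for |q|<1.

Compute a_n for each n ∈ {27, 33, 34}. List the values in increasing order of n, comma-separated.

n=27: 1·27 3·9 9·3 27·1  f→[1+3+9+27]=40
d|33:{1,3,11,33}  Σf=1+3+11+33=48
q^34  k|34↦f(k): 1:1 2:2 17:17 34:34  a_34=54

40, 48, 54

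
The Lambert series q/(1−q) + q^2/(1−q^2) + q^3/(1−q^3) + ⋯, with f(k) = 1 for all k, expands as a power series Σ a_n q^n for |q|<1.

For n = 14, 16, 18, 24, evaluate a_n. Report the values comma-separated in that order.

4, 5, 6, 8

q^14  k|14↦f(k): 14:1 7:1 2:1 1:1  a_14=4
q^16  k|16↦f(k): 16:1 8:1 4:1 2:1 1:1  a_16=5
[q^18] f(18)=1,f(9)=1,f(6)=1,f(3)=1,f(2)=1,f(1)=1 ⇒ 6
q^24  k|24↦f(k): 1:1 2:1 3:1 4:1 6:1 8:1 12:1 24:1  a_24=8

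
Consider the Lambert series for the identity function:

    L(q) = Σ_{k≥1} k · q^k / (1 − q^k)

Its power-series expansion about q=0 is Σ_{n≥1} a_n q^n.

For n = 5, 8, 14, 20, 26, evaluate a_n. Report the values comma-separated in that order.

6, 15, 24, 42, 42

d|5:{1,5}  Σf=1+5=6
d|8:{8,4,2,1}  Σf=8+4+2+1=15
d|14:{14,7,2,1}  Σf=14+7+2+1=24
[q^20] f(20)=20,f(10)=10,f(5)=5,f(4)=4,f(2)=2,f(1)=1 ⇒ 42
q^26  k|26↦f(k): 26:26 13:13 2:2 1:1  a_26=42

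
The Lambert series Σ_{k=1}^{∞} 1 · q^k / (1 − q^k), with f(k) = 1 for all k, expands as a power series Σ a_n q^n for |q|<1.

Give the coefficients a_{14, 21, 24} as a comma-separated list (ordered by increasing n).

[q^14] f(14)=1,f(7)=1,f(2)=1,f(1)=1 ⇒ 4
[q^21] f(1)=1,f(3)=1,f(7)=1,f(21)=1 ⇒ 4
q^24  k|24↦f(k): 1:1 2:1 3:1 4:1 6:1 8:1 12:1 24:1  a_24=8

4, 4, 8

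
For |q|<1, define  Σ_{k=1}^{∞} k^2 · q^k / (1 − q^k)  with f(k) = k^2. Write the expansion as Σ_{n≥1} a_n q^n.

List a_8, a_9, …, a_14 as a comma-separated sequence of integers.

q^8  k|8↦f(k): 1:1 2:4 4:16 8:64  a_8=85
q^9  k|9↦f(k): 9:81 3:9 1:1  a_9=91
q^10  k|10↦f(k): 1:1 2:4 5:25 10:100  a_10=130
n=11: 1·11 11·1  f→[1+121]=122
[q^12] f(12)=144,f(6)=36,f(4)=16,f(3)=9,f(2)=4,f(1)=1 ⇒ 210
[q^13] f(1)=1,f(13)=169 ⇒ 170
q^14  k|14↦f(k): 14:196 7:49 2:4 1:1  a_14=250

85, 91, 130, 122, 210, 170, 250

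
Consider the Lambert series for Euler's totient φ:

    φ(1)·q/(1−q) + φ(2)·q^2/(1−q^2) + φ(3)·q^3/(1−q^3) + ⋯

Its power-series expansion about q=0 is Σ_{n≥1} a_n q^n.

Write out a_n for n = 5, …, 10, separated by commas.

d|5:{5,1}  Σφ=4+1=5
[q^6] φ(6)=2,φ(3)=2,φ(2)=1,φ(1)=1 ⇒ 6
q^7  k|7↦φ(k): 7:6 1:1  a_7=7
d|8:{8,4,2,1}  Σφ=4+2+1+1=8
[q^9] φ(9)=6,φ(3)=2,φ(1)=1 ⇒ 9
[q^10] φ(10)=4,φ(5)=4,φ(2)=1,φ(1)=1 ⇒ 10

5, 6, 7, 8, 9, 10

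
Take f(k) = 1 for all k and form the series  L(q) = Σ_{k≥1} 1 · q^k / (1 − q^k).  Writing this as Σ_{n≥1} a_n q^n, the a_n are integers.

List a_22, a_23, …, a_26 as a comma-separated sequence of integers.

[q^22] f(22)=1,f(11)=1,f(2)=1,f(1)=1 ⇒ 4
d|23:{23,1}  Σf=1+1=2
d|24:{24,12,8,6,4,3,2,1}  Σf=1+1+1+1+1+1+1+1=8
n=25: 1·25 5·5 25·1  f→[1+1+1]=3
d|26:{26,13,2,1}  Σf=1+1+1+1=4

4, 2, 8, 3, 4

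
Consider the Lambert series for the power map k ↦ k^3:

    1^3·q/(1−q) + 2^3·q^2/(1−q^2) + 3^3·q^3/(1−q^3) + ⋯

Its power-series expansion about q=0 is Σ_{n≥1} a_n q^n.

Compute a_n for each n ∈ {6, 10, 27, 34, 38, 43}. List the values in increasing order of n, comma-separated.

252, 1134, 20440, 44226, 61740, 79508

d|6:{6,3,2,1}  Σf=216+27+8+1=252
d|10:{1,2,5,10}  Σf=1+8+125+1000=1134
q^27  k|27↦f(k): 27:19683 9:729 3:27 1:1  a_27=20440
[q^34] f(1)=1,f(2)=8,f(17)=4913,f(34)=39304 ⇒ 44226
n=38: 1·38 2·19 19·2 38·1  f→[1+8+6859+54872]=61740
d|43:{43,1}  Σf=79507+1=79508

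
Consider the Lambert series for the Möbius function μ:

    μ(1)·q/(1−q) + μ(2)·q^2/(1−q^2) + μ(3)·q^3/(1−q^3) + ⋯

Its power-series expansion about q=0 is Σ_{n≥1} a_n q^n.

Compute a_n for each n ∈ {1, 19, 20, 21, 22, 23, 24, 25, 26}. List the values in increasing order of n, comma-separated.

1, 0, 0, 0, 0, 0, 0, 0, 0

d|1:{1}  Σμ=1=1
[q^19] μ(19)=-1,μ(1)=1 ⇒ 0
[q^20] μ(1)=1,μ(2)=-1,μ(4)=0,μ(5)=-1,μ(10)=1,μ(20)=0 ⇒ 0
d|21:{1,3,7,21}  Σμ=1+(-1)+(-1)+1=0
n=22: 1·22 2·11 11·2 22·1  μ→[1+(-1)+(-1)+1]=0
n=23: 1·23 23·1  μ→[1+(-1)]=0
d|24:{24,12,8,6,4,3,2,1}  Σμ=0+0+0+1+0+(-1)+(-1)+1=0
[q^25] μ(1)=1,μ(5)=-1,μ(25)=0 ⇒ 0
n=26: 26·1 13·2 2·13 1·26  μ→[1+(-1)+(-1)+1]=0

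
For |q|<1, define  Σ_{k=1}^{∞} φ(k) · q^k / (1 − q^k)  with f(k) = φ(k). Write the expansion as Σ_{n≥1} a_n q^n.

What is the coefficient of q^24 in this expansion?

[q^24] φ(1)=1,φ(2)=1,φ(3)=2,φ(4)=2,φ(6)=2,φ(8)=4,φ(12)=4,φ(24)=8 ⇒ 24

a_24 = 24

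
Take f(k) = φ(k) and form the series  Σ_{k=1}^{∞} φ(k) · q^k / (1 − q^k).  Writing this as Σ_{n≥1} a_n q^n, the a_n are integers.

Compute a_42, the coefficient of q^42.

q^42  k|42↦φ(k): 1:1 2:1 3:2 6:2 7:6 14:6 21:12 42:12  a_42=42

a_42 = 42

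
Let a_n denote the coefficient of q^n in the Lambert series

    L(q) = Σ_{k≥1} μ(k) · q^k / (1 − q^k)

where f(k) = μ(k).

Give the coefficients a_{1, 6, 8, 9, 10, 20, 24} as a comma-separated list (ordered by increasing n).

1, 0, 0, 0, 0, 0, 0

q^1  k|1↦μ(k): 1:1  a_1=1
q^6  k|6↦μ(k): 6:1 3:-1 2:-1 1:1  a_6=0
[q^8] μ(8)=0,μ(4)=0,μ(2)=-1,μ(1)=1 ⇒ 0
d|9:{9,3,1}  Σμ=0+(-1)+1=0
[q^10] μ(10)=1,μ(5)=-1,μ(2)=-1,μ(1)=1 ⇒ 0
n=20: 1·20 2·10 4·5 5·4 10·2 20·1  μ→[1+(-1)+0+(-1)+1+0]=0
q^24  k|24↦μ(k): 24:0 12:0 8:0 6:1 4:0 3:-1 2:-1 1:1  a_24=0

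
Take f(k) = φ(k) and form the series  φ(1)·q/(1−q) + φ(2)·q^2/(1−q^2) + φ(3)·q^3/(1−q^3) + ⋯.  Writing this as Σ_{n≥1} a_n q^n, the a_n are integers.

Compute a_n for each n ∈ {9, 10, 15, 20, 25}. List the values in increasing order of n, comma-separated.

[q^9] φ(1)=1,φ(3)=2,φ(9)=6 ⇒ 9
[q^10] φ(10)=4,φ(5)=4,φ(2)=1,φ(1)=1 ⇒ 10
d|15:{15,5,3,1}  Σφ=8+4+2+1=15
[q^20] φ(1)=1,φ(2)=1,φ(4)=2,φ(5)=4,φ(10)=4,φ(20)=8 ⇒ 20
q^25  k|25↦φ(k): 25:20 5:4 1:1  a_25=25

9, 10, 15, 20, 25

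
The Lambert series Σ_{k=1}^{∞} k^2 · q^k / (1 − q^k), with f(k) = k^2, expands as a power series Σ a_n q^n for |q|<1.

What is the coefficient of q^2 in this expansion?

[q^2] f(1)=1,f(2)=4 ⇒ 5

a_2 = 5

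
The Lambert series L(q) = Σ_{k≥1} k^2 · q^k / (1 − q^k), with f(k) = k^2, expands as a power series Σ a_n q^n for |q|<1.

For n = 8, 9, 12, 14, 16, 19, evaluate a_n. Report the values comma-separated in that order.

q^8  k|8↦f(k): 8:64 4:16 2:4 1:1  a_8=85
q^9  k|9↦f(k): 1:1 3:9 9:81  a_9=91
q^12  k|12↦f(k): 1:1 2:4 3:9 4:16 6:36 12:144  a_12=210
n=14: 14·1 7·2 2·7 1·14  f→[196+49+4+1]=250
n=16: 16·1 8·2 4·4 2·8 1·16  f→[256+64+16+4+1]=341
n=19: 1·19 19·1  f→[1+361]=362

85, 91, 210, 250, 341, 362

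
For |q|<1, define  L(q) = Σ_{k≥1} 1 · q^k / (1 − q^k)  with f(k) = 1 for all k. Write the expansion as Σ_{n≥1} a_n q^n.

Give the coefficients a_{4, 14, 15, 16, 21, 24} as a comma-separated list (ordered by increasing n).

3, 4, 4, 5, 4, 8

d|4:{1,2,4}  Σf=1+1+1=3
d|14:{14,7,2,1}  Σf=1+1+1+1=4
d|15:{1,3,5,15}  Σf=1+1+1+1=4
q^16  k|16↦f(k): 1:1 2:1 4:1 8:1 16:1  a_16=5
d|21:{21,7,3,1}  Σf=1+1+1+1=4
d|24:{1,2,3,4,6,8,12,24}  Σf=1+1+1+1+1+1+1+1=8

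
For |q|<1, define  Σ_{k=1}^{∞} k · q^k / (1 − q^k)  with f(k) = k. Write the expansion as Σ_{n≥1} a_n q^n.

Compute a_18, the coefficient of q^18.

a_18 = 39

[q^18] f(1)=1,f(2)=2,f(3)=3,f(6)=6,f(9)=9,f(18)=18 ⇒ 39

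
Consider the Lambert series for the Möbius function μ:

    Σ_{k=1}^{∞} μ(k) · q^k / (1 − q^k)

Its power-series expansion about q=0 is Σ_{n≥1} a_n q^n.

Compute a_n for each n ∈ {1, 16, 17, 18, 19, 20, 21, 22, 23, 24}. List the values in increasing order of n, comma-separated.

1, 0, 0, 0, 0, 0, 0, 0, 0, 0

[q^1] μ(1)=1 ⇒ 1
q^16  k|16↦μ(k): 16:0 8:0 4:0 2:-1 1:1  a_16=0
[q^17] μ(17)=-1,μ(1)=1 ⇒ 0
n=18: 1·18 2·9 3·6 6·3 9·2 18·1  μ→[1+(-1)+(-1)+1+0+0]=0
n=19: 19·1 1·19  μ→[(-1)+1]=0
d|20:{1,2,4,5,10,20}  Σμ=1+(-1)+0+(-1)+1+0=0
q^21  k|21↦μ(k): 21:1 7:-1 3:-1 1:1  a_21=0
d|22:{1,2,11,22}  Σμ=1+(-1)+(-1)+1=0
q^23  k|23↦μ(k): 1:1 23:-1  a_23=0
n=24: 1·24 2·12 3·8 4·6 6·4 8·3 12·2 24·1  μ→[1+(-1)+(-1)+0+1+0+0+0]=0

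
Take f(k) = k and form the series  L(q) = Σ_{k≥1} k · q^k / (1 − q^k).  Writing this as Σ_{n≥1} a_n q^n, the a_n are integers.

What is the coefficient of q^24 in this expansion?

n=24: 24·1 12·2 8·3 6·4 4·6 3·8 2·12 1·24  f→[24+12+8+6+4+3+2+1]=60

a_24 = 60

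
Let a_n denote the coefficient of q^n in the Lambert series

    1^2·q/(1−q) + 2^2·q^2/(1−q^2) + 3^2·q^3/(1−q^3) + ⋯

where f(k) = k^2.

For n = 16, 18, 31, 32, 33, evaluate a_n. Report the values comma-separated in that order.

n=16: 16·1 8·2 4·4 2·8 1·16  f→[256+64+16+4+1]=341
d|18:{1,2,3,6,9,18}  Σf=1+4+9+36+81+324=455
q^31  k|31↦f(k): 31:961 1:1  a_31=962
n=32: 1·32 2·16 4·8 8·4 16·2 32·1  f→[1+4+16+64+256+1024]=1365
[q^33] f(33)=1089,f(11)=121,f(3)=9,f(1)=1 ⇒ 1220

341, 455, 962, 1365, 1220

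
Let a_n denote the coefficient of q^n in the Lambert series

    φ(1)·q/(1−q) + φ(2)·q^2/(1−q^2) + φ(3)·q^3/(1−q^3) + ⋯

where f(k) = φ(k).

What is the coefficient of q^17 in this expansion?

q^17  k|17↦φ(k): 1:1 17:16  a_17=17

a_17 = 17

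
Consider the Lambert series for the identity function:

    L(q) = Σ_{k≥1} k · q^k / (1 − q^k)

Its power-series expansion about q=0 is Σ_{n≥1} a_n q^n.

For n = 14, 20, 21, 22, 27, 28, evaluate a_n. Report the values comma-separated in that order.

24, 42, 32, 36, 40, 56

n=14: 1·14 2·7 7·2 14·1  f→[1+2+7+14]=24
[q^20] f(20)=20,f(10)=10,f(5)=5,f(4)=4,f(2)=2,f(1)=1 ⇒ 42
[q^21] f(1)=1,f(3)=3,f(7)=7,f(21)=21 ⇒ 32
d|22:{22,11,2,1}  Σf=22+11+2+1=36
n=27: 27·1 9·3 3·9 1·27  f→[27+9+3+1]=40
n=28: 28·1 14·2 7·4 4·7 2·14 1·28  f→[28+14+7+4+2+1]=56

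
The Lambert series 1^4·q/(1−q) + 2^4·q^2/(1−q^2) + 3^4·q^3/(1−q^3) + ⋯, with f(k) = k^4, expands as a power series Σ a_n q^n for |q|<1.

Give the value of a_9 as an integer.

a_9 = 6643

n=9: 9·1 3·3 1·9  f→[6561+81+1]=6643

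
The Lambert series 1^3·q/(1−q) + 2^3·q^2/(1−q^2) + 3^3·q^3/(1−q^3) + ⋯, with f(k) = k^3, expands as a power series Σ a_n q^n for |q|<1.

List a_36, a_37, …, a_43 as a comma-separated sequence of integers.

[q^36] f(1)=1,f(2)=8,f(3)=27,f(4)=64,f(6)=216,f(9)=729,f(12)=1728,f(18)=5832,f(36)=46656 ⇒ 55261
d|37:{37,1}  Σf=50653+1=50654
q^38  k|38↦f(k): 1:1 2:8 19:6859 38:54872  a_38=61740
d|39:{1,3,13,39}  Σf=1+27+2197+59319=61544
[q^40] f(40)=64000,f(20)=8000,f(10)=1000,f(8)=512,f(5)=125,f(4)=64,f(2)=8,f(1)=1 ⇒ 73710
n=41: 1·41 41·1  f→[1+68921]=68922
q^42  k|42↦f(k): 42:74088 21:9261 14:2744 7:343 6:216 3:27 2:8 1:1  a_42=86688
n=43: 43·1 1·43  f→[79507+1]=79508

55261, 50654, 61740, 61544, 73710, 68922, 86688, 79508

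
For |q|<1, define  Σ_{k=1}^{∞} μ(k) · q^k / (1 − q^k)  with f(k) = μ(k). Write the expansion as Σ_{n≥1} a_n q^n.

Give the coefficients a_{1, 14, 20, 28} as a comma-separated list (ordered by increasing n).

d|1:{1}  Σμ=1=1
n=14: 1·14 2·7 7·2 14·1  μ→[1+(-1)+(-1)+1]=0
d|20:{20,10,5,4,2,1}  Σμ=0+1+(-1)+0+(-1)+1=0
[q^28] μ(28)=0,μ(14)=1,μ(7)=-1,μ(4)=0,μ(2)=-1,μ(1)=1 ⇒ 0

1, 0, 0, 0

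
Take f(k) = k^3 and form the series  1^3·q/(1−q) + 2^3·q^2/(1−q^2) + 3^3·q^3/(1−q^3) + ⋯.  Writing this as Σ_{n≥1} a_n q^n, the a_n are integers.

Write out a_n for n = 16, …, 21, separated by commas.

d|16:{16,8,4,2,1}  Σf=4096+512+64+8+1=4681
[q^17] f(1)=1,f(17)=4913 ⇒ 4914
n=18: 18·1 9·2 6·3 3·6 2·9 1·18  f→[5832+729+216+27+8+1]=6813
q^19  k|19↦f(k): 19:6859 1:1  a_19=6860
[q^20] f(20)=8000,f(10)=1000,f(5)=125,f(4)=64,f(2)=8,f(1)=1 ⇒ 9198
[q^21] f(1)=1,f(3)=27,f(7)=343,f(21)=9261 ⇒ 9632

4681, 4914, 6813, 6860, 9198, 9632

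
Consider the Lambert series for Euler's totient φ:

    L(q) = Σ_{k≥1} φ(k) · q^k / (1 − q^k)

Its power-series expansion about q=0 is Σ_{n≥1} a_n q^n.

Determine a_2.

q^2  k|2↦φ(k): 1:1 2:1  a_2=2

a_2 = 2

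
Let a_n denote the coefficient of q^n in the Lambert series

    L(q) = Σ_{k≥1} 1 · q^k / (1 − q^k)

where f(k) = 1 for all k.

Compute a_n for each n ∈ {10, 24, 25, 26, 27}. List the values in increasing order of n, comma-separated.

4, 8, 3, 4, 4

d|10:{10,5,2,1}  Σf=1+1+1+1=4
q^24  k|24↦f(k): 1:1 2:1 3:1 4:1 6:1 8:1 12:1 24:1  a_24=8
n=25: 25·1 5·5 1·25  f→[1+1+1]=3
n=26: 26·1 13·2 2·13 1·26  f→[1+1+1+1]=4
[q^27] f(1)=1,f(3)=1,f(9)=1,f(27)=1 ⇒ 4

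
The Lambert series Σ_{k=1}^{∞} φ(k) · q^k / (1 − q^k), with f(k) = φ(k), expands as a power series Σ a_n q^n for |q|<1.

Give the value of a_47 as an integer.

n=47: 1·47 47·1  φ→[1+46]=47

a_47 = 47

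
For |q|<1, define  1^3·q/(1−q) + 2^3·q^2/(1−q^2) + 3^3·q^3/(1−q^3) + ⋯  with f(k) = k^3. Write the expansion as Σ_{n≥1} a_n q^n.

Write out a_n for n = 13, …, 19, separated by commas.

d|13:{13,1}  Σf=2197+1=2198
[q^14] f(1)=1,f(2)=8,f(7)=343,f(14)=2744 ⇒ 3096
d|15:{15,5,3,1}  Σf=3375+125+27+1=3528
d|16:{16,8,4,2,1}  Σf=4096+512+64+8+1=4681
[q^17] f(1)=1,f(17)=4913 ⇒ 4914
q^18  k|18↦f(k): 1:1 2:8 3:27 6:216 9:729 18:5832  a_18=6813
d|19:{1,19}  Σf=1+6859=6860

2198, 3096, 3528, 4681, 4914, 6813, 6860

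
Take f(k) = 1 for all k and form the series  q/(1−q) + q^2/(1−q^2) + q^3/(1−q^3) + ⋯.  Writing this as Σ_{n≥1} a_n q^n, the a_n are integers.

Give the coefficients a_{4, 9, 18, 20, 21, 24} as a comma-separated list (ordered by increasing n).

n=4: 1·4 2·2 4·1  f→[1+1+1]=3
q^9  k|9↦f(k): 9:1 3:1 1:1  a_9=3
d|18:{1,2,3,6,9,18}  Σf=1+1+1+1+1+1=6
d|20:{1,2,4,5,10,20}  Σf=1+1+1+1+1+1=6
q^21  k|21↦f(k): 21:1 7:1 3:1 1:1  a_21=4
d|24:{24,12,8,6,4,3,2,1}  Σf=1+1+1+1+1+1+1+1=8

3, 3, 6, 6, 4, 8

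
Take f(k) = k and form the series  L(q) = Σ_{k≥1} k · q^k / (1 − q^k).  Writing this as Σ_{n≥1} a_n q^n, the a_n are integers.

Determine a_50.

d|50:{50,25,10,5,2,1}  Σf=50+25+10+5+2+1=93

a_50 = 93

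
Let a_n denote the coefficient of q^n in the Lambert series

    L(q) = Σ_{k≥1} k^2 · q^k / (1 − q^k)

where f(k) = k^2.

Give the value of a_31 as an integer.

a_31 = 962

q^31  k|31↦f(k): 31:961 1:1  a_31=962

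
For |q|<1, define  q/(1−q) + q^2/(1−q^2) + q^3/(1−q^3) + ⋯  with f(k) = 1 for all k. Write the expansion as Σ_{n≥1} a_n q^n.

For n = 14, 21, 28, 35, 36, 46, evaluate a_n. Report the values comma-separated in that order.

d|14:{1,2,7,14}  Σf=1+1+1+1=4
q^21  k|21↦f(k): 1:1 3:1 7:1 21:1  a_21=4
q^28  k|28↦f(k): 28:1 14:1 7:1 4:1 2:1 1:1  a_28=6
[q^35] f(1)=1,f(5)=1,f(7)=1,f(35)=1 ⇒ 4
[q^36] f(36)=1,f(18)=1,f(12)=1,f(9)=1,f(6)=1,f(4)=1,f(3)=1,f(2)=1,f(1)=1 ⇒ 9
n=46: 1·46 2·23 23·2 46·1  f→[1+1+1+1]=4

4, 4, 6, 4, 9, 4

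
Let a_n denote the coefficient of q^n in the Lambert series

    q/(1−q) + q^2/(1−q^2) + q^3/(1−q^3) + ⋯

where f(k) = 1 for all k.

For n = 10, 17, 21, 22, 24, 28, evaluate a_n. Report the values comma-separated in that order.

4, 2, 4, 4, 8, 6

q^10  k|10↦f(k): 10:1 5:1 2:1 1:1  a_10=4
n=17: 17·1 1·17  f→[1+1]=2
q^21  k|21↦f(k): 21:1 7:1 3:1 1:1  a_21=4
[q^22] f(22)=1,f(11)=1,f(2)=1,f(1)=1 ⇒ 4
[q^24] f(24)=1,f(12)=1,f(8)=1,f(6)=1,f(4)=1,f(3)=1,f(2)=1,f(1)=1 ⇒ 8
n=28: 1·28 2·14 4·7 7·4 14·2 28·1  f→[1+1+1+1+1+1]=6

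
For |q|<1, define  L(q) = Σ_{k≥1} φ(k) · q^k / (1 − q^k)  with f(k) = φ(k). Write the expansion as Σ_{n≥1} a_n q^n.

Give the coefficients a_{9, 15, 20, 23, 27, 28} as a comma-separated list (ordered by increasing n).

n=9: 1·9 3·3 9·1  φ→[1+2+6]=9
q^15  k|15↦φ(k): 15:8 5:4 3:2 1:1  a_15=15
q^20  k|20↦φ(k): 1:1 2:1 4:2 5:4 10:4 20:8  a_20=20
d|23:{1,23}  Σφ=1+22=23
n=27: 1·27 3·9 9·3 27·1  φ→[1+2+6+18]=27
q^28  k|28↦φ(k): 28:12 14:6 7:6 4:2 2:1 1:1  a_28=28

9, 15, 20, 23, 27, 28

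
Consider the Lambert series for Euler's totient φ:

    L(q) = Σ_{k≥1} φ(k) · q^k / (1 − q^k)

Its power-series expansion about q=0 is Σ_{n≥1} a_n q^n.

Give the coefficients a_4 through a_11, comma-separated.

[q^4] φ(1)=1,φ(2)=1,φ(4)=2 ⇒ 4
d|5:{5,1}  Σφ=4+1=5
q^6  k|6↦φ(k): 6:2 3:2 2:1 1:1  a_6=6
d|7:{1,7}  Σφ=1+6=7
[q^8] φ(1)=1,φ(2)=1,φ(4)=2,φ(8)=4 ⇒ 8
d|9:{9,3,1}  Σφ=6+2+1=9
q^10  k|10↦φ(k): 1:1 2:1 5:4 10:4  a_10=10
n=11: 11·1 1·11  φ→[10+1]=11

4, 5, 6, 7, 8, 9, 10, 11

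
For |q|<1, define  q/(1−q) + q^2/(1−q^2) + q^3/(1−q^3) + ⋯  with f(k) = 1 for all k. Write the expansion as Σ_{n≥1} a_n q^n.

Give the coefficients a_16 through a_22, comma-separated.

d|16:{16,8,4,2,1}  Σf=1+1+1+1+1=5
n=17: 17·1 1·17  f→[1+1]=2
d|18:{18,9,6,3,2,1}  Σf=1+1+1+1+1+1=6
d|19:{1,19}  Σf=1+1=2
n=20: 20·1 10·2 5·4 4·5 2·10 1·20  f→[1+1+1+1+1+1]=6
[q^21] f(21)=1,f(7)=1,f(3)=1,f(1)=1 ⇒ 4
d|22:{1,2,11,22}  Σf=1+1+1+1=4

5, 2, 6, 2, 6, 4, 4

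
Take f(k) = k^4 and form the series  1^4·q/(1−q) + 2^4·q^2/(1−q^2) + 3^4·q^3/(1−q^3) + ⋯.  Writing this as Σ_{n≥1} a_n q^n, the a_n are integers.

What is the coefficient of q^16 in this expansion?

q^16  k|16↦f(k): 16:65536 8:4096 4:256 2:16 1:1  a_16=69905

a_16 = 69905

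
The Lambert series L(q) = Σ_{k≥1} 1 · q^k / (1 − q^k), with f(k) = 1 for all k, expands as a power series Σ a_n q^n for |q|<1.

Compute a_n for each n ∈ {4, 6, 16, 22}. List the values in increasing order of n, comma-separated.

n=4: 4·1 2·2 1·4  f→[1+1+1]=3
[q^6] f(6)=1,f(3)=1,f(2)=1,f(1)=1 ⇒ 4
q^16  k|16↦f(k): 1:1 2:1 4:1 8:1 16:1  a_16=5
[q^22] f(22)=1,f(11)=1,f(2)=1,f(1)=1 ⇒ 4

3, 4, 5, 4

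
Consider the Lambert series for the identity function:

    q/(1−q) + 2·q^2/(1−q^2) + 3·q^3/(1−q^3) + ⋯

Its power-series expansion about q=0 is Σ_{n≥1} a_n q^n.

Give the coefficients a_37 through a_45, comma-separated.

38, 60, 56, 90, 42, 96, 44, 84, 78

d|37:{37,1}  Σf=37+1=38
n=38: 38·1 19·2 2·19 1·38  f→[38+19+2+1]=60
n=39: 39·1 13·3 3·13 1·39  f→[39+13+3+1]=56
[q^40] f(40)=40,f(20)=20,f(10)=10,f(8)=8,f(5)=5,f(4)=4,f(2)=2,f(1)=1 ⇒ 90
n=41: 1·41 41·1  f→[1+41]=42
n=42: 1·42 2·21 3·14 6·7 7·6 14·3 21·2 42·1  f→[1+2+3+6+7+14+21+42]=96
n=43: 43·1 1·43  f→[43+1]=44
[q^44] f(1)=1,f(2)=2,f(4)=4,f(11)=11,f(22)=22,f(44)=44 ⇒ 84
[q^45] f(1)=1,f(3)=3,f(5)=5,f(9)=9,f(15)=15,f(45)=45 ⇒ 78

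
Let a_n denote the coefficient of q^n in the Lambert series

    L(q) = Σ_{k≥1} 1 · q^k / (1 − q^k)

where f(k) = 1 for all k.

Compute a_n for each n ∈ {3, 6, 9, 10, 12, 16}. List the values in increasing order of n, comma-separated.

2, 4, 3, 4, 6, 5

[q^3] f(3)=1,f(1)=1 ⇒ 2
d|6:{6,3,2,1}  Σf=1+1+1+1=4
[q^9] f(9)=1,f(3)=1,f(1)=1 ⇒ 3
d|10:{1,2,5,10}  Σf=1+1+1+1=4
n=12: 1·12 2·6 3·4 4·3 6·2 12·1  f→[1+1+1+1+1+1]=6
d|16:{16,8,4,2,1}  Σf=1+1+1+1+1=5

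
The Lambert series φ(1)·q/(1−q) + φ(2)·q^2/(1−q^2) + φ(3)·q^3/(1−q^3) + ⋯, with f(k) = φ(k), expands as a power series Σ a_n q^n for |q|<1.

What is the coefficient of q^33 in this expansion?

q^33  k|33↦φ(k): 1:1 3:2 11:10 33:20  a_33=33

a_33 = 33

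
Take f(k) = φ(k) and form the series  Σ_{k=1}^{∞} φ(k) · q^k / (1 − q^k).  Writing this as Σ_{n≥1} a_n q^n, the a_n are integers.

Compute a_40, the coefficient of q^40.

n=40: 40·1 20·2 10·4 8·5 5·8 4·10 2·20 1·40  φ→[16+8+4+4+4+2+1+1]=40

a_40 = 40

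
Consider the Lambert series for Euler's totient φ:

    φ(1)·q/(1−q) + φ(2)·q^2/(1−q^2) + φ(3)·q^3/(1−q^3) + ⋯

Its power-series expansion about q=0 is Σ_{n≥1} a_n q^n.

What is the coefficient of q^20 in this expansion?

q^20  k|20↦φ(k): 20:8 10:4 5:4 4:2 2:1 1:1  a_20=20

a_20 = 20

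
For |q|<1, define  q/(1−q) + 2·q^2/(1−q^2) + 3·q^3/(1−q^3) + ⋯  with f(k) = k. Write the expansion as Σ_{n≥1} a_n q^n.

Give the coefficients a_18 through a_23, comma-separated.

39, 20, 42, 32, 36, 24

n=18: 18·1 9·2 6·3 3·6 2·9 1·18  f→[18+9+6+3+2+1]=39
[q^19] f(1)=1,f(19)=19 ⇒ 20
[q^20] f(1)=1,f(2)=2,f(4)=4,f(5)=5,f(10)=10,f(20)=20 ⇒ 42
d|21:{21,7,3,1}  Σf=21+7+3+1=32
d|22:{1,2,11,22}  Σf=1+2+11+22=36
q^23  k|23↦f(k): 23:23 1:1  a_23=24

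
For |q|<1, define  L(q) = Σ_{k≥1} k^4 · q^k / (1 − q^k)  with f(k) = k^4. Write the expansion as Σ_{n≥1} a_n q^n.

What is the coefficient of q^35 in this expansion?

d|35:{35,7,5,1}  Σf=1500625+2401+625+1=1503652

a_35 = 1503652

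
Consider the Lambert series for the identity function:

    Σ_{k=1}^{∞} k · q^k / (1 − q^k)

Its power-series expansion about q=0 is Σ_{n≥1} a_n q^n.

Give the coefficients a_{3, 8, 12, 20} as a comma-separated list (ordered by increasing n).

4, 15, 28, 42

n=3: 3·1 1·3  f→[3+1]=4
q^8  k|8↦f(k): 8:8 4:4 2:2 1:1  a_8=15
n=12: 12·1 6·2 4·3 3·4 2·6 1·12  f→[12+6+4+3+2+1]=28
[q^20] f(20)=20,f(10)=10,f(5)=5,f(4)=4,f(2)=2,f(1)=1 ⇒ 42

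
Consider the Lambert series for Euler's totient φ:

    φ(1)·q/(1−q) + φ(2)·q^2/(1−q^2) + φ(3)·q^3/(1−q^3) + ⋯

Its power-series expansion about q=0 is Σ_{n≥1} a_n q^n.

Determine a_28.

[q^28] φ(28)=12,φ(14)=6,φ(7)=6,φ(4)=2,φ(2)=1,φ(1)=1 ⇒ 28

a_28 = 28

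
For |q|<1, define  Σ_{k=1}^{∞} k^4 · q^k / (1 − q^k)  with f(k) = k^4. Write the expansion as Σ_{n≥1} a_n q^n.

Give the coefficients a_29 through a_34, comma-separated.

n=29: 1·29 29·1  f→[1+707281]=707282
[q^30] f(1)=1,f(2)=16,f(3)=81,f(5)=625,f(6)=1296,f(10)=10000,f(15)=50625,f(30)=810000 ⇒ 872644
[q^31] f(31)=923521,f(1)=1 ⇒ 923522
n=32: 1·32 2·16 4·8 8·4 16·2 32·1  f→[1+16+256+4096+65536+1048576]=1118481
[q^33] f(1)=1,f(3)=81,f(11)=14641,f(33)=1185921 ⇒ 1200644
n=34: 1·34 2·17 17·2 34·1  f→[1+16+83521+1336336]=1419874

707282, 872644, 923522, 1118481, 1200644, 1419874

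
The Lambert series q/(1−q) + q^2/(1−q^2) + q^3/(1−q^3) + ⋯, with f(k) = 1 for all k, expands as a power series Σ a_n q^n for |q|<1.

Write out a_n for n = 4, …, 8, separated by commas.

3, 2, 4, 2, 4

d|4:{1,2,4}  Σf=1+1+1=3
q^5  k|5↦f(k): 1:1 5:1  a_5=2
[q^6] f(1)=1,f(2)=1,f(3)=1,f(6)=1 ⇒ 4
n=7: 7·1 1·7  f→[1+1]=2
q^8  k|8↦f(k): 1:1 2:1 4:1 8:1  a_8=4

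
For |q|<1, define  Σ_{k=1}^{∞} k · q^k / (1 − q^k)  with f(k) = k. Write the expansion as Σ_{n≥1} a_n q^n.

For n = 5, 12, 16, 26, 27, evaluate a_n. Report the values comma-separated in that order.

6, 28, 31, 42, 40

[q^5] f(5)=5,f(1)=1 ⇒ 6
[q^12] f(12)=12,f(6)=6,f(4)=4,f(3)=3,f(2)=2,f(1)=1 ⇒ 28
q^16  k|16↦f(k): 16:16 8:8 4:4 2:2 1:1  a_16=31
n=26: 1·26 2·13 13·2 26·1  f→[1+2+13+26]=42
n=27: 1·27 3·9 9·3 27·1  f→[1+3+9+27]=40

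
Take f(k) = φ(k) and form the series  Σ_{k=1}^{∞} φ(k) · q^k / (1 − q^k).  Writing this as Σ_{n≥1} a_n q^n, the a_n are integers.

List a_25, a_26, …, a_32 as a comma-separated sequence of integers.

q^25  k|25↦φ(k): 1:1 5:4 25:20  a_25=25
d|26:{26,13,2,1}  Σφ=12+12+1+1=26
n=27: 27·1 9·3 3·9 1·27  φ→[18+6+2+1]=27
n=28: 1·28 2·14 4·7 7·4 14·2 28·1  φ→[1+1+2+6+6+12]=28
n=29: 29·1 1·29  φ→[28+1]=29
n=30: 30·1 15·2 10·3 6·5 5·6 3·10 2·15 1·30  φ→[8+8+4+2+4+2+1+1]=30
[q^31] φ(1)=1,φ(31)=30 ⇒ 31
d|32:{1,2,4,8,16,32}  Σφ=1+1+2+4+8+16=32

25, 26, 27, 28, 29, 30, 31, 32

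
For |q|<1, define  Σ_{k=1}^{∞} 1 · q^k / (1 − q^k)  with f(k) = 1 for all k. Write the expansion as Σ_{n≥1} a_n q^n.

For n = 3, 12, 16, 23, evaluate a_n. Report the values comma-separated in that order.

q^3  k|3↦f(k): 3:1 1:1  a_3=2
[q^12] f(12)=1,f(6)=1,f(4)=1,f(3)=1,f(2)=1,f(1)=1 ⇒ 6
[q^16] f(1)=1,f(2)=1,f(4)=1,f(8)=1,f(16)=1 ⇒ 5
[q^23] f(23)=1,f(1)=1 ⇒ 2

2, 6, 5, 2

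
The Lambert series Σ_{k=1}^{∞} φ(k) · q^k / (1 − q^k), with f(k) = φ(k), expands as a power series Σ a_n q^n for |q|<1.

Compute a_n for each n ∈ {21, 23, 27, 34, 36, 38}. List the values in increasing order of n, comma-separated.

[q^21] φ(1)=1,φ(3)=2,φ(7)=6,φ(21)=12 ⇒ 21
q^23  k|23↦φ(k): 1:1 23:22  a_23=23
d|27:{27,9,3,1}  Σφ=18+6+2+1=27
n=34: 34·1 17·2 2·17 1·34  φ→[16+16+1+1]=34
n=36: 36·1 18·2 12·3 9·4 6·6 4·9 3·12 2·18 1·36  φ→[12+6+4+6+2+2+2+1+1]=36
q^38  k|38↦φ(k): 1:1 2:1 19:18 38:18  a_38=38

21, 23, 27, 34, 36, 38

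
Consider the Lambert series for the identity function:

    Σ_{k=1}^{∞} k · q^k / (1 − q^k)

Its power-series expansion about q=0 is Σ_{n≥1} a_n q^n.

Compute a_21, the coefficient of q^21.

a_21 = 32

q^21  k|21↦f(k): 1:1 3:3 7:7 21:21  a_21=32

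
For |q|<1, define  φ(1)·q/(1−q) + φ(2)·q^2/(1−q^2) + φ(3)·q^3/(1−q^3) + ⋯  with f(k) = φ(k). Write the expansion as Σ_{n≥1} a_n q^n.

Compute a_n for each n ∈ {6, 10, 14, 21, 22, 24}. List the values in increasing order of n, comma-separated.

q^6  k|6↦φ(k): 6:2 3:2 2:1 1:1  a_6=6
[q^10] φ(10)=4,φ(5)=4,φ(2)=1,φ(1)=1 ⇒ 10
n=14: 14·1 7·2 2·7 1·14  φ→[6+6+1+1]=14
q^21  k|21↦φ(k): 1:1 3:2 7:6 21:12  a_21=21
d|22:{22,11,2,1}  Σφ=10+10+1+1=22
q^24  k|24↦φ(k): 1:1 2:1 3:2 4:2 6:2 8:4 12:4 24:8  a_24=24

6, 10, 14, 21, 22, 24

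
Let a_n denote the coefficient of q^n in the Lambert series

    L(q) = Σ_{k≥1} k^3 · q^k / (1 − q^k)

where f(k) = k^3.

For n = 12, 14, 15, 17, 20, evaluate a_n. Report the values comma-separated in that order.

[q^12] f(1)=1,f(2)=8,f(3)=27,f(4)=64,f(6)=216,f(12)=1728 ⇒ 2044
n=14: 1·14 2·7 7·2 14·1  f→[1+8+343+2744]=3096
n=15: 1·15 3·5 5·3 15·1  f→[1+27+125+3375]=3528
d|17:{1,17}  Σf=1+4913=4914
d|20:{20,10,5,4,2,1}  Σf=8000+1000+125+64+8+1=9198

2044, 3096, 3528, 4914, 9198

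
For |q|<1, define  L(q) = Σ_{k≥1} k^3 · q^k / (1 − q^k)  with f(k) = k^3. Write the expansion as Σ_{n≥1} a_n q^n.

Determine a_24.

a_24 = 16380

n=24: 1·24 2·12 3·8 4·6 6·4 8·3 12·2 24·1  f→[1+8+27+64+216+512+1728+13824]=16380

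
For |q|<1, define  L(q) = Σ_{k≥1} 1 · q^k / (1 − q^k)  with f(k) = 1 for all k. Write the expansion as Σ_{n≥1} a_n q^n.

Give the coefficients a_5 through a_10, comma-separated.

2, 4, 2, 4, 3, 4

n=5: 5·1 1·5  f→[1+1]=2
[q^6] f(6)=1,f(3)=1,f(2)=1,f(1)=1 ⇒ 4
d|7:{1,7}  Σf=1+1=2
q^8  k|8↦f(k): 1:1 2:1 4:1 8:1  a_8=4
q^9  k|9↦f(k): 1:1 3:1 9:1  a_9=3
q^10  k|10↦f(k): 1:1 2:1 5:1 10:1  a_10=4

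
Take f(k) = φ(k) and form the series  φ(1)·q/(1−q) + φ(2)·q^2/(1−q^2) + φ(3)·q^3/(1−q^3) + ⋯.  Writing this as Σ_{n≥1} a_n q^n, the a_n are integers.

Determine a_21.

n=21: 1·21 3·7 7·3 21·1  φ→[1+2+6+12]=21

a_21 = 21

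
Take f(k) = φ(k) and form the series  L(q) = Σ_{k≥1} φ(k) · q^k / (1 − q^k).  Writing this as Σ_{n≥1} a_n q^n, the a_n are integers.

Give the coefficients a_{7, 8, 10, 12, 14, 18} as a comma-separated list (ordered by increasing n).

q^7  k|7↦φ(k): 1:1 7:6  a_7=7
d|8:{1,2,4,8}  Σφ=1+1+2+4=8
n=10: 1·10 2·5 5·2 10·1  φ→[1+1+4+4]=10
[q^12] φ(1)=1,φ(2)=1,φ(3)=2,φ(4)=2,φ(6)=2,φ(12)=4 ⇒ 12
n=14: 1·14 2·7 7·2 14·1  φ→[1+1+6+6]=14
n=18: 18·1 9·2 6·3 3·6 2·9 1·18  φ→[6+6+2+2+1+1]=18

7, 8, 10, 12, 14, 18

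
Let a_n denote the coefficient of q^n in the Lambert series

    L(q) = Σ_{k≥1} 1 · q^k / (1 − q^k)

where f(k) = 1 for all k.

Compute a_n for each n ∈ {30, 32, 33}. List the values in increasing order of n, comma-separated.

q^30  k|30↦f(k): 1:1 2:1 3:1 5:1 6:1 10:1 15:1 30:1  a_30=8
d|32:{32,16,8,4,2,1}  Σf=1+1+1+1+1+1=6
q^33  k|33↦f(k): 33:1 11:1 3:1 1:1  a_33=4

8, 6, 4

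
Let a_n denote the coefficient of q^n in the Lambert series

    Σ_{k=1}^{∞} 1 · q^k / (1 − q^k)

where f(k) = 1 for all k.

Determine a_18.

d|18:{1,2,3,6,9,18}  Σf=1+1+1+1+1+1=6

a_18 = 6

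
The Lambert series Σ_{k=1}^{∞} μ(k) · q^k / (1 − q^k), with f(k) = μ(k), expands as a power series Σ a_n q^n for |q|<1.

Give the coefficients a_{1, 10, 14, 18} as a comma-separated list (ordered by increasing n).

q^1  k|1↦μ(k): 1:1  a_1=1
q^10  k|10↦μ(k): 1:1 2:-1 5:-1 10:1  a_10=0
[q^14] μ(1)=1,μ(2)=-1,μ(7)=-1,μ(14)=1 ⇒ 0
n=18: 18·1 9·2 6·3 3·6 2·9 1·18  μ→[0+0+1+(-1)+(-1)+1]=0

1, 0, 0, 0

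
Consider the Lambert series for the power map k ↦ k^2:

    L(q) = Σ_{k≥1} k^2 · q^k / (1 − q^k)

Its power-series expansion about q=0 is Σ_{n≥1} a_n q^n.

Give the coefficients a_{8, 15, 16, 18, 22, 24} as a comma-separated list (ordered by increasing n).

85, 260, 341, 455, 610, 850

d|8:{1,2,4,8}  Σf=1+4+16+64=85
[q^15] f(15)=225,f(5)=25,f(3)=9,f(1)=1 ⇒ 260
n=16: 1·16 2·8 4·4 8·2 16·1  f→[1+4+16+64+256]=341
d|18:{18,9,6,3,2,1}  Σf=324+81+36+9+4+1=455
[q^22] f(22)=484,f(11)=121,f(2)=4,f(1)=1 ⇒ 610
[q^24] f(24)=576,f(12)=144,f(8)=64,f(6)=36,f(4)=16,f(3)=9,f(2)=4,f(1)=1 ⇒ 850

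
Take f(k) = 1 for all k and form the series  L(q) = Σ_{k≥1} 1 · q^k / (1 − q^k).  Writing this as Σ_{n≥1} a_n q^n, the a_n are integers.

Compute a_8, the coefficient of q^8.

[q^8] f(8)=1,f(4)=1,f(2)=1,f(1)=1 ⇒ 4

a_8 = 4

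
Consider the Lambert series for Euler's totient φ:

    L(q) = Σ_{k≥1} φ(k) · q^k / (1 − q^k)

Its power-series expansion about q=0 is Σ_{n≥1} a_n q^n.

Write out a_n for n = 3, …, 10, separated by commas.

n=3: 1·3 3·1  φ→[1+2]=3
n=4: 1·4 2·2 4·1  φ→[1+1+2]=4
q^5  k|5↦φ(k): 5:4 1:1  a_5=5
q^6  k|6↦φ(k): 6:2 3:2 2:1 1:1  a_6=6
d|7:{7,1}  Σφ=6+1=7
n=8: 8·1 4·2 2·4 1·8  φ→[4+2+1+1]=8
d|9:{9,3,1}  Σφ=6+2+1=9
n=10: 1·10 2·5 5·2 10·1  φ→[1+1+4+4]=10

3, 4, 5, 6, 7, 8, 9, 10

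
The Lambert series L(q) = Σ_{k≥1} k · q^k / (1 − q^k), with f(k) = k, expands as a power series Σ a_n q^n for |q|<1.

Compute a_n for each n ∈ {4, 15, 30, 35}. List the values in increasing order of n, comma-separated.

d|4:{4,2,1}  Σf=4+2+1=7
q^15  k|15↦f(k): 15:15 5:5 3:3 1:1  a_15=24
q^30  k|30↦f(k): 1:1 2:2 3:3 5:5 6:6 10:10 15:15 30:30  a_30=72
d|35:{35,7,5,1}  Σf=35+7+5+1=48

7, 24, 72, 48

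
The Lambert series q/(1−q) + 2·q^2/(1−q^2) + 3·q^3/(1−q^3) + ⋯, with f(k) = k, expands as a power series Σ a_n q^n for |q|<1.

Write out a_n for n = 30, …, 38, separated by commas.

72, 32, 63, 48, 54, 48, 91, 38, 60

d|30:{1,2,3,5,6,10,15,30}  Σf=1+2+3+5+6+10+15+30=72
q^31  k|31↦f(k): 31:31 1:1  a_31=32
n=32: 32·1 16·2 8·4 4·8 2·16 1·32  f→[32+16+8+4+2+1]=63
q^33  k|33↦f(k): 1:1 3:3 11:11 33:33  a_33=48
d|34:{1,2,17,34}  Σf=1+2+17+34=54
n=35: 35·1 7·5 5·7 1·35  f→[35+7+5+1]=48
n=36: 36·1 18·2 12·3 9·4 6·6 4·9 3·12 2·18 1·36  f→[36+18+12+9+6+4+3+2+1]=91
q^37  k|37↦f(k): 37:37 1:1  a_37=38
[q^38] f(1)=1,f(2)=2,f(19)=19,f(38)=38 ⇒ 60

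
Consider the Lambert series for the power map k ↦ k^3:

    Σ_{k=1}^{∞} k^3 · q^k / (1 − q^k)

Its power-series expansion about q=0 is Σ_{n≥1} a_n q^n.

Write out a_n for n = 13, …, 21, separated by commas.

q^13  k|13↦f(k): 13:2197 1:1  a_13=2198
[q^14] f(14)=2744,f(7)=343,f(2)=8,f(1)=1 ⇒ 3096
n=15: 1·15 3·5 5·3 15·1  f→[1+27+125+3375]=3528
q^16  k|16↦f(k): 1:1 2:8 4:64 8:512 16:4096  a_16=4681
q^17  k|17↦f(k): 1:1 17:4913  a_17=4914
n=18: 1·18 2·9 3·6 6·3 9·2 18·1  f→[1+8+27+216+729+5832]=6813
n=19: 19·1 1·19  f→[6859+1]=6860
[q^20] f(20)=8000,f(10)=1000,f(5)=125,f(4)=64,f(2)=8,f(1)=1 ⇒ 9198
[q^21] f(21)=9261,f(7)=343,f(3)=27,f(1)=1 ⇒ 9632

2198, 3096, 3528, 4681, 4914, 6813, 6860, 9198, 9632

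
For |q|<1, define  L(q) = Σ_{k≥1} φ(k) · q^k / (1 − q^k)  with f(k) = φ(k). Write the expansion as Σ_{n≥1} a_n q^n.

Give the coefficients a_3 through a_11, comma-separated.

[q^3] φ(1)=1,φ(3)=2 ⇒ 3
n=4: 4·1 2·2 1·4  φ→[2+1+1]=4
[q^5] φ(5)=4,φ(1)=1 ⇒ 5
d|6:{6,3,2,1}  Σφ=2+2+1+1=6
q^7  k|7↦φ(k): 1:1 7:6  a_7=7
[q^8] φ(8)=4,φ(4)=2,φ(2)=1,φ(1)=1 ⇒ 8
n=9: 9·1 3·3 1·9  φ→[6+2+1]=9
d|10:{10,5,2,1}  Σφ=4+4+1+1=10
n=11: 1·11 11·1  φ→[1+10]=11

3, 4, 5, 6, 7, 8, 9, 10, 11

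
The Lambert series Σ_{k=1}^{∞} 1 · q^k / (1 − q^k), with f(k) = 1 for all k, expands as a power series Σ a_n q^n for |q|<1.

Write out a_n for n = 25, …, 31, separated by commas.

d|25:{1,5,25}  Σf=1+1+1=3
n=26: 26·1 13·2 2·13 1·26  f→[1+1+1+1]=4
[q^27] f(27)=1,f(9)=1,f(3)=1,f(1)=1 ⇒ 4
[q^28] f(28)=1,f(14)=1,f(7)=1,f(4)=1,f(2)=1,f(1)=1 ⇒ 6
n=29: 1·29 29·1  f→[1+1]=2
d|30:{30,15,10,6,5,3,2,1}  Σf=1+1+1+1+1+1+1+1=8
n=31: 31·1 1·31  f→[1+1]=2

3, 4, 4, 6, 2, 8, 2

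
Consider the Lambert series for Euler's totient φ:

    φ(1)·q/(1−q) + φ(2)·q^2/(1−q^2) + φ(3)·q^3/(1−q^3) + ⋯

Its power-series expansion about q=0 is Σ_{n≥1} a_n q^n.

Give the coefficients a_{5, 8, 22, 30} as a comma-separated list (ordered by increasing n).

d|5:{5,1}  Σφ=4+1=5
[q^8] φ(8)=4,φ(4)=2,φ(2)=1,φ(1)=1 ⇒ 8
[q^22] φ(22)=10,φ(11)=10,φ(2)=1,φ(1)=1 ⇒ 22
[q^30] φ(30)=8,φ(15)=8,φ(10)=4,φ(6)=2,φ(5)=4,φ(3)=2,φ(2)=1,φ(1)=1 ⇒ 30

5, 8, 22, 30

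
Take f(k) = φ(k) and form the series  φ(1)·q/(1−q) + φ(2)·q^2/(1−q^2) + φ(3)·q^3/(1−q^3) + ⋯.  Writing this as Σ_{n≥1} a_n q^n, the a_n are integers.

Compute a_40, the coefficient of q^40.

n=40: 1·40 2·20 4·10 5·8 8·5 10·4 20·2 40·1  φ→[1+1+2+4+4+4+8+16]=40

a_40 = 40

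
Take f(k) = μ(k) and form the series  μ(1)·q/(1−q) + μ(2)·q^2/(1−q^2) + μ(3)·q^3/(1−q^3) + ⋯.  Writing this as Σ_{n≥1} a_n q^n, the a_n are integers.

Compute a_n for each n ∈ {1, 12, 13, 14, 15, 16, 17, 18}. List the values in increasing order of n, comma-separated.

1, 0, 0, 0, 0, 0, 0, 0

d|1:{1}  Σμ=1=1
d|12:{12,6,4,3,2,1}  Σμ=0+1+0+(-1)+(-1)+1=0
d|13:{13,1}  Σμ=(-1)+1=0
d|14:{1,2,7,14}  Σμ=1+(-1)+(-1)+1=0
[q^15] μ(1)=1,μ(3)=-1,μ(5)=-1,μ(15)=1 ⇒ 0
n=16: 16·1 8·2 4·4 2·8 1·16  μ→[0+0+0+(-1)+1]=0
d|17:{17,1}  Σμ=(-1)+1=0
n=18: 1·18 2·9 3·6 6·3 9·2 18·1  μ→[1+(-1)+(-1)+1+0+0]=0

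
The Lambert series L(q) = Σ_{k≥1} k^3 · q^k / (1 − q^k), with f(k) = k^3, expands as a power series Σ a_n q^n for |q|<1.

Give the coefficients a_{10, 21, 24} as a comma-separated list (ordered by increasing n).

1134, 9632, 16380

[q^10] f(10)=1000,f(5)=125,f(2)=8,f(1)=1 ⇒ 1134
d|21:{1,3,7,21}  Σf=1+27+343+9261=9632
q^24  k|24↦f(k): 1:1 2:8 3:27 4:64 6:216 8:512 12:1728 24:13824  a_24=16380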